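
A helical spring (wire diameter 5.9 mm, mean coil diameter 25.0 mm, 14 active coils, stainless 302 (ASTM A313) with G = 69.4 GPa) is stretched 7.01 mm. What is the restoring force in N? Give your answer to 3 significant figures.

k = Gd⁴/(8D³N_a) = (69.4×10³)(5.9⁴)/(8·25.0³·14) = 48.054 N/mm
F = k·δ = 48.054 × 7.01 = 336.86 N

337 N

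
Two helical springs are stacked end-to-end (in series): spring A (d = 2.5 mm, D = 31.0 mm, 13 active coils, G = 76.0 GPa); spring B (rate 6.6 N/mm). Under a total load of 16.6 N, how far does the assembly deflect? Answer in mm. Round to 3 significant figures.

k_A = Gd⁴/(8D³N_a) = (76.0×10³)(2.5⁴)/(8·31.0³·13) = 0.9582 N/mm
Series: 1/k_eq = 1/0.9582 + 1/6.6 = 1.1951; k_eq = 0.83672 N/mm
δ = F/k_eq = 16.6/0.83672 = 19.839 mm

19.8 mm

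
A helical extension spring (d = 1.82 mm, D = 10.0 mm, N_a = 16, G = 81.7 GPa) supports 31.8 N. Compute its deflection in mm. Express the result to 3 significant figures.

k = Gd⁴/(8D³N_a) = (81.7×10³)(1.82⁴)/(8·10.0³·16) = 7.0032 N/mm
δ = F/k = 31.8 / 7.0032 = 4.5408 mm

4.54 mm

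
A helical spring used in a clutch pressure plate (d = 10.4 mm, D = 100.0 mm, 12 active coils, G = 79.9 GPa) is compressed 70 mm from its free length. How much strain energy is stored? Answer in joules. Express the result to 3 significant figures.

23.9 J

k = Gd⁴/(8D³N_a) = (79.9×10³)(10.4⁴)/(8·100.0³·12) = 9.7366 N/mm
U = ½kδ² = 0.5 × 9.7366 × 70² = 23855 N·mm = 23.855 J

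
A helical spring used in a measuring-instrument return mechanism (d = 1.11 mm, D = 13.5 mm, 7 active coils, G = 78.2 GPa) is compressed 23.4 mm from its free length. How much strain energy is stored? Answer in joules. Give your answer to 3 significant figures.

0.236 J

k = Gd⁴/(8D³N_a) = (78.2×10³)(1.11⁴)/(8·13.5³·7) = 0.86161 N/mm
U = ½kδ² = 0.5 × 0.86161 × 23.4² = 235.89 N·mm = 0.23589 J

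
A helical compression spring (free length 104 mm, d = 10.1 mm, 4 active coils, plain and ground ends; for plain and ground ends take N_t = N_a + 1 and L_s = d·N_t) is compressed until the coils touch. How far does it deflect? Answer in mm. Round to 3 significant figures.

53.5 mm

N_t = 5; L_s = 10.1·5 = 50.5 mm
δ_solid = L₀ − L_s = 104 − 50.5 = 53.5 mm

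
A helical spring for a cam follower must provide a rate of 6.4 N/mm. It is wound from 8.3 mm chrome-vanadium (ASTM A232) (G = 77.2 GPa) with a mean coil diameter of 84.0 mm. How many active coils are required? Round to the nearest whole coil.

N_a = Gd⁴/(8D³k) = (77.2×10³ × 8.3⁴)/(8 × 84.0³ × 6.4)
    = 3.66378e+08 / 3.03464e+07 = 12.07 → 12 coils

12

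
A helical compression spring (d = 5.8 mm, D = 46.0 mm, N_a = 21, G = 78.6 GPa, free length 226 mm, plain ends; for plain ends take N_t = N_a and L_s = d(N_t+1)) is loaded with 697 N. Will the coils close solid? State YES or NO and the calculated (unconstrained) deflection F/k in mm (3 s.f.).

YES, δ = 128 mm

k = Gd⁴/(8D³N_a) = (78.6×10³)(5.8⁴)/(8·46.0³·21) = 5.4394 N/mm
N_t = 21; L_s = 5.8·22 = 127.6 mm; δ_solid = L₀ − L_s = 226 − 127.6 = 98.4 mm
δ = F/k = 697/5.4394 = 128.14 mm
δ ≥ δ_solid → spring goes solid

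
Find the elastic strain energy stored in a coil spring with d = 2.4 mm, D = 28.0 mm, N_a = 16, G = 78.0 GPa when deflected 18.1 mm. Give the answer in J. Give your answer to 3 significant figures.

k = Gd⁴/(8D³N_a) = (78.0×10³)(2.4⁴)/(8·28.0³·16) = 0.92099 N/mm
U = ½kδ² = 0.5 × 0.92099 × 18.1² = 150.86 N·mm = 0.15086 J

0.151 J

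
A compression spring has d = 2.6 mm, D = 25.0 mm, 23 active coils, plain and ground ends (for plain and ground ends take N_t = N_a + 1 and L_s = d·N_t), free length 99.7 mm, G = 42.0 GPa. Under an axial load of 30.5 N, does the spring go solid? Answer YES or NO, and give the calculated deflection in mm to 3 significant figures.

YES, δ = 45.7 mm

k = Gd⁴/(8D³N_a) = (42.0×10³)(2.6⁴)/(8·25.0³·23) = 0.66758 N/mm
N_t = 24; L_s = 2.6·24 = 62.4 mm; δ_solid = L₀ − L_s = 99.7 − 62.4 = 37.3 mm
δ = F/k = 30.5/0.66758 = 45.687 mm
δ ≥ δ_solid → spring goes solid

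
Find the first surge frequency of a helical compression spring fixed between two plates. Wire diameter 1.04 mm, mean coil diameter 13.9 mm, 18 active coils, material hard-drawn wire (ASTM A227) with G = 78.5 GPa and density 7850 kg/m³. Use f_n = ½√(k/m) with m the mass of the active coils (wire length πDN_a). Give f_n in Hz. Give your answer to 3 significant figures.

106 Hz

k = Gd⁴/(8D³N_a) = (78.5×10³)(1.04⁴)/(8·13.9³·18) = 0.23746 N/mm = 237.46 N/m
Wire length L = πDN_a = π·13.9·18 = 786.03 mm
m = ρ·(πd²/4)·L = 7850 × 0.84949×10⁻⁶ m² × 0.78603 m = 0.0052416 kg
f_n = ½√(k/m) = 0.5·√(237.46/0.0052416) = 0.5·√(45304) = 106.42 Hz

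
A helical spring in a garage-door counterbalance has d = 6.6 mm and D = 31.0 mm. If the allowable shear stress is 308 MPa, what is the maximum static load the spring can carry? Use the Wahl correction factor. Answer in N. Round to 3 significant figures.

841 N

C = D/d = 31.0/6.6 = 4.6970
K_W = (4C−1)/(4C−4) + 0.615/C = 17.788/14.788 + 0.1309 = 1.3338
τ_max = K·8FD/(πd³) → F_max = τ_allow·πd³/(8DK)
F_max = 308·π·6.6³/(8·31.0·1.3338) = 2.7818e+05/330.78 = 840.99 N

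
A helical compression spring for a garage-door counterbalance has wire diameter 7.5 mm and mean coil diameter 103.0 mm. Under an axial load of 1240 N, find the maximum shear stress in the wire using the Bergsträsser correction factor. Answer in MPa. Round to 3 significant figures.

Spring index C = D/d = 103.0/7.5 = 13.7333
K_B = (4C+2)/(4C−3) = 56.933/51.933 = 1.0963
τ₀ = 8FD/(πd³) = 8·1240·103.0/(π·7.5³) = 1.02176e+06/1325.4 = 770.93 MPa
τ_max = K·τ₀ = 1.0963 × 770.93 = 845.15 MPa

845 MPa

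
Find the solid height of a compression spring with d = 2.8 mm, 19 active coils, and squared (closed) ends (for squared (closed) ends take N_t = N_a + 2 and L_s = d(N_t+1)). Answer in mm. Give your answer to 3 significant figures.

squared (closed) ends: N_t = N_a + 2 = 19 + 2 = 21
L_s = d·(N_t+1) = 2.8 × 22 = 61.6 mm

61.6 mm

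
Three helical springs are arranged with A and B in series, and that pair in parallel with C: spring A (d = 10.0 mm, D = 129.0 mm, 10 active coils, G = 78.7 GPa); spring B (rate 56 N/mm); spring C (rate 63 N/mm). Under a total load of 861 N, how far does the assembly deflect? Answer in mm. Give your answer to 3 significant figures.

12.8 mm

k_A = Gd⁴/(8D³N_a) = (78.7×10³)(10.0⁴)/(8·129.0³·10) = 4.5826 N/mm
Springs A,B series: k_AB = 1/(1/4.5826+1/56) = 4.236 N/mm; parallel with C: k_eq = 4.236+63 = 67.236 N/mm
δ = F/k_eq = 861/67.236 = 12.806 mm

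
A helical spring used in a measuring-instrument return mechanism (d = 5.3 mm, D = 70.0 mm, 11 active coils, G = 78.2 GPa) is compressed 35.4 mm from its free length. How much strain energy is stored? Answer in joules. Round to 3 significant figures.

1.28 J

k = Gd⁴/(8D³N_a) = (78.2×10³)(5.3⁴)/(8·70.0³·11) = 2.0442 N/mm
U = ½kδ² = 0.5 × 2.0442 × 35.4² = 1280.9 N·mm = 1.2809 J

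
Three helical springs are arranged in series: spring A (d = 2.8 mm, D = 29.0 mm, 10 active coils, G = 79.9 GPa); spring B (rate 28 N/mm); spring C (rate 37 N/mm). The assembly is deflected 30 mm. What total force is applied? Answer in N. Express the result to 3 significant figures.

65.2 N

k_A = Gd⁴/(8D³N_a) = (79.9×10³)(2.8⁴)/(8·29.0³·10) = 2.5171 N/mm
Series: 1/k_eq = 1/2.5171 + 1/28 + 1/37 = 0.46003; k_eq = 2.1738 N/mm
F = k_eq·δ = 2.1738·30 = 65.213 N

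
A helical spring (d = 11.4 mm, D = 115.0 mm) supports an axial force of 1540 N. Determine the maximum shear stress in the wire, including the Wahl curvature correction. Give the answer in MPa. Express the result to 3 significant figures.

Spring index C = D/d = 115.0/11.4 = 10.0877
K_W = (4C−1)/(4C−4) + 0.615/C = 39.351/36.351 + 0.0610 = 1.1435
τ₀ = 8FD/(πd³) = 8·1540·115.0/(π·11.4³) = 1.4168e+06/4654.4 = 304.4 MPa
τ_max = K·τ₀ = 1.1435 × 304.4 = 348.08 MPa

348 MPa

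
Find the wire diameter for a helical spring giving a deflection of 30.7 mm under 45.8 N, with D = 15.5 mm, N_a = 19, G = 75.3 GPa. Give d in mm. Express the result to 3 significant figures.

1.83 mm

Required rate k = F/δ = 45.8/30.7 = 1.4919 N/mm
d = (8D³N_a·k / G)^(1/4) = (8·15.5³·19·1.4919 / (75.3×10³))^0.25
  = (11.214)^0.25 = 1.8300 mm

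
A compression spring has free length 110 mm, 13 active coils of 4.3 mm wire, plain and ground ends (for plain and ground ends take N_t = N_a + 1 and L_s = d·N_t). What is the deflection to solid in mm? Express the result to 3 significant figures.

N_t = 14; L_s = 4.3·14 = 60.2 mm
δ_solid = L₀ − L_s = 110 − 60.2 = 49.8 mm

49.8 mm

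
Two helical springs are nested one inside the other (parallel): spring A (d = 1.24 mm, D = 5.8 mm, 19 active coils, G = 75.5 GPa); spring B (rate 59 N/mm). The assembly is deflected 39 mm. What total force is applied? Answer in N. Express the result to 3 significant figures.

2540 N

k_A = Gd⁴/(8D³N_a) = (75.5×10³)(1.24⁴)/(8·5.8³·19) = 6.0187 N/mm
Parallel: k_eq = 6.0187 + 59 = 65.019 N/mm
F = k_eq·δ = 65.019·39 = 2535.7 N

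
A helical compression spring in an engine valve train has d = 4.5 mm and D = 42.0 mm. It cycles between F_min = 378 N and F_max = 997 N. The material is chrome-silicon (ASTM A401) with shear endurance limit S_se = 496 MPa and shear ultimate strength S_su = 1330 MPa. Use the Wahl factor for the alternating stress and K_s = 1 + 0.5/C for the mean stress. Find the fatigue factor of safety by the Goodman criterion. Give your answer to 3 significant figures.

C = D/d = 42.0/4.5 = 9.3333; K_W = (4C−1)/(4C−4)+0.615/C = 1.1559; K_s = 1+0.5/C = 1.0536
F_a = (F_max−F_min)/2 = 309.5 N; F_m = (F_max+F_min)/2 = 687.5 N
τ_a = K_W·8F_aD/(πd³) = 1.1559 × 363.26 = 419.88 MPa
τ_m = K_s·8F_mD/(πd³) = 1.0536 × 806.91 = 850.14 MPa
Goodman: 1/n_f = τ_a/S_se + τ_m/S_su = 419.88/496 + 850.14/1330 = 0.84654 + 0.63920 = 1.4857
n_f = 1/1.4857 = 0.6731

0.673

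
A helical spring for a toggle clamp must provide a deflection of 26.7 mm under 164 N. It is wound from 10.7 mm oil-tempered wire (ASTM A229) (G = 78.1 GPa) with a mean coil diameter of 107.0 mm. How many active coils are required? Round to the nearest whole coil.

17

Required rate k = F/δ = 164/26.7 = 6.1423 N/mm
N_a = Gd⁴/(8D³k) = (78.1×10³ × 10.7⁴)/(8 × 107.0³ × 6.1423)
    = 1.02373e+09 / 6.01969e+07 = 17.01 → 17 coils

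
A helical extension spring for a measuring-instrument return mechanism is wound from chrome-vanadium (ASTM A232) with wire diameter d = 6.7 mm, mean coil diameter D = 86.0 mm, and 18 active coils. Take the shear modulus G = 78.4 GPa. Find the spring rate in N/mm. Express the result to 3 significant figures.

k = Gd⁴/(8D³N_a) = (78.4×10³ × 6.7⁴) / (8 × 86.0³ × 18)
  = 1.57985e+08 / 9.15921e+07 = 1.7249 N/mm

1.72 N/mm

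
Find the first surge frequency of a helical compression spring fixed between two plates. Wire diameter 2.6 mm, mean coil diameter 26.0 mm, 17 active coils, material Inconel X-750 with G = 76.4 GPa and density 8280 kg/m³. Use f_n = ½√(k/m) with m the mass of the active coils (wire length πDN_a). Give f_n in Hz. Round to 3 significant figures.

k = Gd⁴/(8D³N_a) = (76.4×10³)(2.6⁴)/(8·26.0³·17) = 1.4606 N/mm = 1460.6 N/m
Wire length L = πDN_a = π·26.0·17 = 1388.6 mm
m = ρ·(πd²/4)·L = 8280 × 5.3093×10⁻⁶ m² × 1.3886 m = 0.061043 kg
f_n = ½√(k/m) = 0.5·√(1460.6/0.061043) = 0.5·√(23927) = 77.342 Hz

77.3 Hz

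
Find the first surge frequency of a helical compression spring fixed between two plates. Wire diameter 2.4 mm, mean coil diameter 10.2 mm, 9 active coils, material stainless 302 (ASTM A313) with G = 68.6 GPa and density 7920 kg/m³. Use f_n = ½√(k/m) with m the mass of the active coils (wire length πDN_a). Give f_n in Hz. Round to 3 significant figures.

k = Gd⁴/(8D³N_a) = (68.6×10³)(2.4⁴)/(8·10.2³·9) = 29.788 N/mm = 29788 N/m
Wire length L = πDN_a = π·10.2·9 = 288.4 mm
m = ρ·(πd²/4)·L = 7920 × 4.5239×10⁻⁶ m² × 0.2884 m = 0.010333 kg
f_n = ½√(k/m) = 0.5·√(29788/0.010333) = 0.5·√(2.8827e+06) = 848.93 Hz

849 Hz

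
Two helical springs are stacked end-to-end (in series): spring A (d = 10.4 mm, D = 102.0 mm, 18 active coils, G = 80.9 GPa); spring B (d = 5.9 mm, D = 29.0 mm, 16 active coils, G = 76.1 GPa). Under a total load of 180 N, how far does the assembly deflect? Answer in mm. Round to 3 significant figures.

35.2 mm

k_A = Gd⁴/(8D³N_a) = (80.9×10³)(10.4⁴)/(8·102.0³·18) = 6.1933 N/mm
k_B = Gd⁴/(8D³N_a) = (76.1×10³)(5.9⁴)/(8·29.0³·16) = 29.539 N/mm
Series: 1/k_eq = 1/6.1933 + 1/29.539 = 0.19532; k_eq = 5.1198 N/mm
δ = F/k_eq = 180/5.1198 = 35.158 mm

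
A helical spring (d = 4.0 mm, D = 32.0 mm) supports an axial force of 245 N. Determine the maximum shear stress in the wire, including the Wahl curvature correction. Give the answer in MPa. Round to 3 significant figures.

Spring index C = D/d = 32.0/4.0 = 8.0000
K_W = (4C−1)/(4C−4) + 0.615/C = 31.000/28.000 + 0.0769 = 1.1840
τ₀ = 8FD/(πd³) = 8·245·32.0/(π·4.0³) = 62720/201.06 = 311.94 MPa
τ_max = K·τ₀ = 1.1840 × 311.94 = 369.35 MPa

369 MPa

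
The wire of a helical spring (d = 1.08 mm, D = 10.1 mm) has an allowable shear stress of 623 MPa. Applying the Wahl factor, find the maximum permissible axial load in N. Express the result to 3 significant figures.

C = D/d = 10.1/1.08 = 9.3519
K_W = (4C−1)/(4C−4) + 0.615/C = 36.407/33.407 + 0.0658 = 1.1556
τ_max = K·8FD/(πd³) → F_max = τ_allow·πd³/(8DK)
F_max = 623·π·1.08³/(8·10.1·1.1556) = 2465.5/93.369 = 26.406 N

26.4 N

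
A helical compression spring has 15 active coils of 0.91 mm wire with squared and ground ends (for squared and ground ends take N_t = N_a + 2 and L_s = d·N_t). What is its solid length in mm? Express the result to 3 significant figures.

15.5 mm

squared and ground ends: N_t = N_a + 2 = 15 + 2 = 17
L_s = d·N_t = 0.91 × 17 = 15.47 mm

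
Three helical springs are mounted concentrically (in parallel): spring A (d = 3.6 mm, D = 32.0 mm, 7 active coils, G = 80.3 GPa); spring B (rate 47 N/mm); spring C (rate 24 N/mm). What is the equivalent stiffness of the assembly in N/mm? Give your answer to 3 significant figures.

78.4 N/mm

k_A = Gd⁴/(8D³N_a) = (80.3×10³)(3.6⁴)/(8·32.0³·7) = 7.35 N/mm
Parallel: k_eq = 7.35 + 47 + 24 = 78.35 N/mm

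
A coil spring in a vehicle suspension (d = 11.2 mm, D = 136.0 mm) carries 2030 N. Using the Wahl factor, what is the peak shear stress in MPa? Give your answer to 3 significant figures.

559 MPa

Spring index C = D/d = 136.0/11.2 = 12.1429
K_W = (4C−1)/(4C−4) + 0.615/C = 47.571/44.571 + 0.0506 = 1.1180
τ₀ = 8FD/(πd³) = 8·2030·136.0/(π·11.2³) = 2.20864e+06/4413.7 = 500.4 MPa
τ_max = K·τ₀ = 1.1180 × 500.4 = 559.43 MPa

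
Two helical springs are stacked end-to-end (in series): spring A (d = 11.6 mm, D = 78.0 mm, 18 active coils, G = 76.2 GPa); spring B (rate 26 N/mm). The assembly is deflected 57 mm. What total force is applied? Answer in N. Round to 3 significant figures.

k_A = Gd⁴/(8D³N_a) = (76.2×10³)(11.6⁴)/(8·78.0³·18) = 20.19 N/mm
Series: 1/k_eq = 1/20.19 + 1/26 = 0.087991; k_eq = 11.365 N/mm
F = k_eq·δ = 11.365·57 = 647.8 N

648 N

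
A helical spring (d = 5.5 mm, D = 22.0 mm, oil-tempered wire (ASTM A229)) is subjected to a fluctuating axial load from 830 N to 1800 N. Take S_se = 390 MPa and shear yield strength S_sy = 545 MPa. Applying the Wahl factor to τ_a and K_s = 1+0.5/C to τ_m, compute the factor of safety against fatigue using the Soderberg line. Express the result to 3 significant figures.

0.666

C = D/d = 22.0/5.5 = 4.0000; K_W = (4C−1)/(4C−4)+0.615/C = 1.4038; K_s = 1+0.5/C = 1.1250
F_a = (F_max−F_min)/2 = 485 N; F_m = (F_max+F_min)/2 = 1315 N
τ_a = K_W·8F_aD/(πd³) = 1.4038 × 163.31 = 229.25 MPa
τ_m = K_s·8F_mD/(πd³) = 1.1250 × 442.79 = 498.14 MPa
Soderberg: 1/n_f = τ_a/S_se + τ_m/S_sy = 229.25/390 + 498.14/545 = 0.58782 + 0.91402 = 1.5018
n_f = 1/1.5018 = 0.6659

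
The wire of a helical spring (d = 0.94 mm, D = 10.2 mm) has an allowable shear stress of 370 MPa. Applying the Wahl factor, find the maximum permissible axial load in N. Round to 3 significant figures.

10.4 N

C = D/d = 10.2/0.94 = 10.8511
K_W = (4C−1)/(4C−4) + 0.615/C = 42.404/39.404 + 0.0567 = 1.1328
τ_max = K·8FD/(πd³) → F_max = τ_allow·πd³/(8DK)
F_max = 370·π·0.94³/(8·10.2·1.1328) = 965.46/92.437 = 10.445 N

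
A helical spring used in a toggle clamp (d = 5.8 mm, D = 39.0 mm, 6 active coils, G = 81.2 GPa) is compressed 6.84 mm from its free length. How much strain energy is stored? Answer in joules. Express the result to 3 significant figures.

k = Gd⁴/(8D³N_a) = (81.2×10³)(5.8⁴)/(8·39.0³·6) = 32.273 N/mm
U = ½kδ² = 0.5 × 32.273 × 6.84² = 754.94 N·mm = 0.75494 J

0.755 J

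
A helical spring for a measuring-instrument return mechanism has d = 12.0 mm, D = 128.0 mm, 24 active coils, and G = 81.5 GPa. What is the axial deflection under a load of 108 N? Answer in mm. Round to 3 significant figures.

k = Gd⁴/(8D³N_a) = (81.5×10³)(12.0⁴)/(8·128.0³·24) = 4.1971 N/mm
δ = F/k = 108 / 4.1971 = 25.732 mm

25.7 mm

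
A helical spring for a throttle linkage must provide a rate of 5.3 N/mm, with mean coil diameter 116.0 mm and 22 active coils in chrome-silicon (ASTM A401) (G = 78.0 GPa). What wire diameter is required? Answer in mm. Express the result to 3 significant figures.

11.7 mm

d = (8D³N_a·k / G)^(1/4) = (8·116.0³·22·5.3 / (78.0×10³))^0.25
  = (18667)^0.25 = 11.6887 mm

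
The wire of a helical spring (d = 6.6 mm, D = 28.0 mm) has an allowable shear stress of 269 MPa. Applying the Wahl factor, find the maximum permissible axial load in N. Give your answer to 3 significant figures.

788 N

C = D/d = 28.0/6.6 = 4.2424
K_W = (4C−1)/(4C−4) + 0.615/C = 15.970/12.970 + 0.1450 = 1.3763
τ_max = K·8FD/(πd³) → F_max = τ_allow·πd³/(8DK)
F_max = 269·π·6.6³/(8·28.0·1.3763) = 2.4296e+05/308.29 = 788.1 N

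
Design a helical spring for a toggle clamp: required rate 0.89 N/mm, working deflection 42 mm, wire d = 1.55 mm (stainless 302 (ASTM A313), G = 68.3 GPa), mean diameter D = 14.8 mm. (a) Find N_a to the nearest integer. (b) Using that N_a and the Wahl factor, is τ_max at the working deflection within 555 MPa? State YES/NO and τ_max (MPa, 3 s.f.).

N_a = Gd⁴/(8D³k) = (68.3×10³)(1.55⁴)/(8·14.8³·0.89) = 17.08 → N_a = 17
Actual rate k = Gd⁴/(8D³·17) = 0.89418 N/mm
Working load F = kδ = 0.89418·42 = 37.555 N
C = 14.8/1.55 = 9.5484; K_W = (4C−1)/(4C−4)+0.615/C = 1.1521
τ_max = K_W·8FD/(πd³) = 1.1521·380.08 = 437.91 MPa
τ_max ≤ 555 MPa → acceptable

(a) 17 coils; (b) YES, τ_max = 438 MPa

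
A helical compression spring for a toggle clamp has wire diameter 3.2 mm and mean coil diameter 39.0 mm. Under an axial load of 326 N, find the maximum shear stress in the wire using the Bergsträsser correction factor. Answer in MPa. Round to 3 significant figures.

Spring index C = D/d = 39.0/3.2 = 12.1875
K_B = (4C+2)/(4C−3) = 50.750/45.750 = 1.1093
τ₀ = 8FD/(πd³) = 8·326·39.0/(π·3.2³) = 101712/102.94 = 988.04 MPa
τ_max = K·τ₀ = 1.1093 × 988.04 = 1096 MPa

1100 MPa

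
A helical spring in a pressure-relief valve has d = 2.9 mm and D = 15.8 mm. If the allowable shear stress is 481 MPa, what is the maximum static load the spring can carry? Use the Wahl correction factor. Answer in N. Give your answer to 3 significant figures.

228 N

C = D/d = 15.8/2.9 = 5.4483
K_W = (4C−1)/(4C−4) + 0.615/C = 20.793/17.793 + 0.1129 = 1.2815
τ_max = K·8FD/(πd³) → F_max = τ_allow·πd³/(8DK)
F_max = 481·π·2.9³/(8·15.8·1.2815) = 36854/161.98 = 227.52 N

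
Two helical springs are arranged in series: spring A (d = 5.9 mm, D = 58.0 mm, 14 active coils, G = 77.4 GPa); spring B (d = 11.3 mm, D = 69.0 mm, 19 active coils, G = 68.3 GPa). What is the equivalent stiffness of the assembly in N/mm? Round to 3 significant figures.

3.60 N/mm

k_A = Gd⁴/(8D³N_a) = (77.4×10³)(5.9⁴)/(8·58.0³·14) = 4.2919 N/mm
k_B = Gd⁴/(8D³N_a) = (68.3×10³)(11.3⁴)/(8·69.0³·19) = 22.302 N/mm
Series: 1/k_eq = 1/4.2919 + 1/22.302 = 0.27784; k_eq = 3.5992 N/mm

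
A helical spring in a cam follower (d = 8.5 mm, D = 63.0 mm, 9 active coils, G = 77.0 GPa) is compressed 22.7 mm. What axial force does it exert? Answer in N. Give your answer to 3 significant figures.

k = Gd⁴/(8D³N_a) = (77.0×10³)(8.5⁴)/(8·63.0³·9) = 22.326 N/mm
F = k·δ = 22.326 × 22.7 = 506.8 N

507 N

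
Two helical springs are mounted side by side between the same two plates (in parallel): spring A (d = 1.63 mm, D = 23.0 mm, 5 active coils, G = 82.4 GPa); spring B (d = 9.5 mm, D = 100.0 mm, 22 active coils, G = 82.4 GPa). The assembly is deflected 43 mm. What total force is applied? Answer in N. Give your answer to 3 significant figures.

215 N

k_A = Gd⁴/(8D³N_a) = (82.4×10³)(1.63⁴)/(8·23.0³·5) = 1.1952 N/mm
k_B = Gd⁴/(8D³N_a) = (82.4×10³)(9.5⁴)/(8·100.0³·22) = 3.8134 N/mm
Parallel: k_eq = 1.1952 + 3.8134 = 5.0086 N/mm
F = k_eq·δ = 5.0086·43 = 215.37 N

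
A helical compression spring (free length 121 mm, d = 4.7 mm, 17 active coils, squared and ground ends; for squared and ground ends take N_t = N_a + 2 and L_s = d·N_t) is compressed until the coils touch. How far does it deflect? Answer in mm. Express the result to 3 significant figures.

N_t = 19; L_s = 4.7·19 = 89.3 mm
δ_solid = L₀ − L_s = 121 − 89.3 = 31.7 mm

31.7 mm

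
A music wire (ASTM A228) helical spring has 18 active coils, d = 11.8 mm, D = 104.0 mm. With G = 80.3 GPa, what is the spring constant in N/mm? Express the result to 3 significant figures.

k = Gd⁴/(8D³N_a) = (80.3×10³ × 11.8⁴) / (8 × 104.0³ × 18)
  = 1.55684e+09 / 1.6198e+08 = 9.6113 N/mm

9.61 N/mm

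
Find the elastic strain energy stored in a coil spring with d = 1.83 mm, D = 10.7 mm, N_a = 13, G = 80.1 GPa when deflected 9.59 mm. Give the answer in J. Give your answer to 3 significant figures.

k = Gd⁴/(8D³N_a) = (80.1×10³)(1.83⁴)/(8·10.7³·13) = 7.051 N/mm
U = ½kδ² = 0.5 × 7.051 × 9.59² = 324.23 N·mm = 0.32423 J

0.324 J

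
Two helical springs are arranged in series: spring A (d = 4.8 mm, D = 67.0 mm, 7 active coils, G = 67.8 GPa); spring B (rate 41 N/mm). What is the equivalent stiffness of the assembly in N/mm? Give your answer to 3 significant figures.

k_A = Gd⁴/(8D³N_a) = (67.8×10³)(4.8⁴)/(8·67.0³·7) = 2.1369 N/mm
Series: 1/k_eq = 1/2.1369 + 1/41 = 0.49236; k_eq = 2.031 N/mm

2.03 N/mm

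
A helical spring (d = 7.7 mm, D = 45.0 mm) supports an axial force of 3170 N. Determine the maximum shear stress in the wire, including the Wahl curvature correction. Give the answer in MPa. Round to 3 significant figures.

1000 MPa

Spring index C = D/d = 45.0/7.7 = 5.8442
K_W = (4C−1)/(4C−4) + 0.615/C = 22.377/19.377 + 0.1052 = 1.2601
τ₀ = 8FD/(πd³) = 8·3170·45.0/(π·7.7³) = 1.1412e+06/1434.2 = 795.68 MPa
τ_max = K·τ₀ = 1.2601 × 795.68 = 1002.6 MPa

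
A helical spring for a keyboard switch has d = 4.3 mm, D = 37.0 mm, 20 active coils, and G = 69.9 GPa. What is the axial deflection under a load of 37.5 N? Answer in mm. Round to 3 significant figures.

12.7 mm

k = Gd⁴/(8D³N_a) = (69.9×10³)(4.3⁴)/(8·37.0³·20) = 2.9487 N/mm
δ = F/k = 37.5 / 2.9487 = 12.718 mm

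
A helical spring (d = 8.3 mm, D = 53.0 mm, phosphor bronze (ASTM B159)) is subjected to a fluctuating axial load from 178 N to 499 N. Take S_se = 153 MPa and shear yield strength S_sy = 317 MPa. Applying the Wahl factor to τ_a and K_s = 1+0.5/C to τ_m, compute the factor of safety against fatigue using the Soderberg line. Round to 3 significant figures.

1.73

C = D/d = 53.0/8.3 = 6.3855; K_W = (4C−1)/(4C−4)+0.615/C = 1.2356; K_s = 1+0.5/C = 1.0783
F_a = (F_max−F_min)/2 = 160.5 N; F_m = (F_max+F_min)/2 = 338.5 N
τ_a = K_W·8F_aD/(πd³) = 1.2356 × 37.884 = 46.809 MPa
τ_m = K_s·8F_mD/(πd³) = 1.0783 × 79.899 = 86.155 MPa
Soderberg: 1/n_f = τ_a/S_se + τ_m/S_sy = 46.809/153 + 86.155/317 = 0.30594 + 0.27178 = 0.57772
n_f = 1/0.57772 = 1.731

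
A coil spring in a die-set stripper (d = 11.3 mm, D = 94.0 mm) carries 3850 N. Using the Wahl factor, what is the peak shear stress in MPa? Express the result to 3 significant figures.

Spring index C = D/d = 94.0/11.3 = 8.3186
K_W = (4C−1)/(4C−4) + 0.615/C = 32.274/29.274 + 0.0739 = 1.1764
τ₀ = 8FD/(πd³) = 8·3850·94.0/(π·11.3³) = 2.8952e+06/4533 = 638.69 MPa
τ_max = K·τ₀ = 1.1764 × 638.69 = 751.37 MPa

751 MPa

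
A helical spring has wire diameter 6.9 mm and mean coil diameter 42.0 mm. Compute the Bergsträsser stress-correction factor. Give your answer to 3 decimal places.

C = D/d = 42.0/6.9 = 6.0870
K_B = (4C+2)/(4C−3) = 26.348/21.348 = 1.2342

1.234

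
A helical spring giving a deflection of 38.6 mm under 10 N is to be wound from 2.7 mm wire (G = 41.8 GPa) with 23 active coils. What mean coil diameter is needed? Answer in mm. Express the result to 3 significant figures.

36.0 mm

Required rate k = F/δ = 10/38.6 = 0.25907 N/mm
D = (Gd⁴/(8N_a·k))^(1/3) = (41.8×10³·2.7⁴/(8·23·0.25907))^(1/3)
  = (46601.6)^(1/3) = 35.9860 mm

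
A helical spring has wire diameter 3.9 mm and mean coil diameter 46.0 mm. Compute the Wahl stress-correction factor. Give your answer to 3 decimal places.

C = D/d = 46.0/3.9 = 11.7949
K_W = (4C−1)/(4C−4) + 0.615/C = 46.179/43.179 + 0.0521 = 1.1216

1.122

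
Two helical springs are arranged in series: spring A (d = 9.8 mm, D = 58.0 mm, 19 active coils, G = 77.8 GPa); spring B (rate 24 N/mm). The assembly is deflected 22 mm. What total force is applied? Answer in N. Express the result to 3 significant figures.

265 N

k_A = Gd⁴/(8D³N_a) = (77.8×10³)(9.8⁴)/(8·58.0³·19) = 24.197 N/mm
Series: 1/k_eq = 1/24.197 + 1/24 = 0.082995; k_eq = 12.049 N/mm
F = k_eq·δ = 12.049·22 = 265.08 N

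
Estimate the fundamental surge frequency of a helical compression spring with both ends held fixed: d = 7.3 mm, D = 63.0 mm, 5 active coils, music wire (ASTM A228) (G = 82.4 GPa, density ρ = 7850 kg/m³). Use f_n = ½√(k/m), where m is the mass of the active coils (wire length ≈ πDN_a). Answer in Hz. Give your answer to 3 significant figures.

134 Hz

k = Gd⁴/(8D³N_a) = (82.4×10³)(7.3⁴)/(8·63.0³·5) = 23.396 N/mm = 23396 N/m
Wire length L = πDN_a = π·63.0·5 = 989.6 mm
m = ρ·(πd²/4)·L = 7850 × 41.854×10⁻⁶ m² × 0.9896 m = 0.32514 kg
f_n = ½√(k/m) = 0.5·√(23396/0.32514) = 0.5·√(71957) = 134.12 Hz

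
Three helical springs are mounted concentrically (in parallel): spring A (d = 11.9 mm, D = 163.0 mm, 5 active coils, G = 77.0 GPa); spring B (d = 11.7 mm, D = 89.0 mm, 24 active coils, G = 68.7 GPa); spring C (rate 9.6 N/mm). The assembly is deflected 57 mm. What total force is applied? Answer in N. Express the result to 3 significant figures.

k_A = Gd⁴/(8D³N_a) = (77.0×10³)(11.9⁴)/(8·163.0³·5) = 8.9137 N/mm
k_B = Gd⁴/(8D³N_a) = (68.7×10³)(11.7⁴)/(8·89.0³·24) = 9.5111 N/mm
Parallel: k_eq = 8.9137 + 9.5111 + 9.6 = 28.025 N/mm
F = k_eq·δ = 28.025·57 = 1597.4 N

1600 N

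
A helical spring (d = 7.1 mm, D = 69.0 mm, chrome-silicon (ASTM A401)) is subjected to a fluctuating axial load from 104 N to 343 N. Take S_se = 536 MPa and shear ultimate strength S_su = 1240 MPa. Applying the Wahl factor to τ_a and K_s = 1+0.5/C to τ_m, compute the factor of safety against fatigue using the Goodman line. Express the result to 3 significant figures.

4.57

C = D/d = 69.0/7.1 = 9.7183; K_W = (4C−1)/(4C−4)+0.615/C = 1.1493; K_s = 1+0.5/C = 1.0514
F_a = (F_max−F_min)/2 = 119.5 N; F_m = (F_max+F_min)/2 = 223.5 N
τ_a = K_W·8F_aD/(πd³) = 1.1493 × 58.665 = 67.425 MPa
τ_m = K_s·8F_mD/(πd³) = 1.0514 × 109.72 = 115.37 MPa
Goodman: 1/n_f = τ_a/S_se + τ_m/S_su = 67.425/536 + 115.37/1240 = 0.12579 + 0.09304 = 0.21883
n_f = 1/0.21883 = 4.57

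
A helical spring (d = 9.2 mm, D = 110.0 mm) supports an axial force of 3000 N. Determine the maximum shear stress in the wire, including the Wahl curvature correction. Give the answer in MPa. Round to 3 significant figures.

Spring index C = D/d = 110.0/9.2 = 11.9565
K_W = (4C−1)/(4C−4) + 0.615/C = 46.826/43.826 + 0.0514 = 1.1199
τ₀ = 8FD/(πd³) = 8·3000·110.0/(π·9.2³) = 2.64e+06/2446.3 = 1079.2 MPa
τ_max = K·τ₀ = 1.1199 × 1079.2 = 1208.6 MPa

1210 MPa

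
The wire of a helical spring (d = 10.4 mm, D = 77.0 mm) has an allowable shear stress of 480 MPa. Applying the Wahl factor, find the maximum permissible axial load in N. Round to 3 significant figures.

2290 N

C = D/d = 77.0/10.4 = 7.4038
K_W = (4C−1)/(4C−4) + 0.615/C = 28.615/25.615 + 0.0831 = 1.2002
τ_max = K·8FD/(πd³) → F_max = τ_allow·πd³/(8DK)
F_max = 480·π·10.4³/(8·77.0·1.2002) = 1.6963e+06/739.31 = 2294.4 N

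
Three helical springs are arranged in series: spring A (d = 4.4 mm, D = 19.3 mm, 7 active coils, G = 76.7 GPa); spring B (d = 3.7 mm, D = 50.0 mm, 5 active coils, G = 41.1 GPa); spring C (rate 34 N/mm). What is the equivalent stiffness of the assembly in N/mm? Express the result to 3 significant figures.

k_A = Gd⁴/(8D³N_a) = (76.7×10³)(4.4⁴)/(8·19.3³·7) = 71.408 N/mm
k_B = Gd⁴/(8D³N_a) = (41.1×10³)(3.7⁴)/(8·50.0³·5) = 1.5406 N/mm
Series: 1/k_eq = 1/71.408 + 1/1.5406 + 1/34 = 0.69253; k_eq = 1.444 N/mm

1.44 N/mm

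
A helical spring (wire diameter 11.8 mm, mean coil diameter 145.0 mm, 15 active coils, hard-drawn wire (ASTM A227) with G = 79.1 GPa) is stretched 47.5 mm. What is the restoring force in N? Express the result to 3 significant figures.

199 N

k = Gd⁴/(8D³N_a) = (79.1×10³)(11.8⁴)/(8·145.0³·15) = 4.192 N/mm
F = k·δ = 4.192 × 47.5 = 199.12 N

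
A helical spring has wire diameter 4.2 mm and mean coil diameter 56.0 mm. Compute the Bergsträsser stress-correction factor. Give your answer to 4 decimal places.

1.0993

C = D/d = 56.0/4.2 = 13.3333
K_B = (4C+2)/(4C−3) = 55.333/50.333 = 1.0993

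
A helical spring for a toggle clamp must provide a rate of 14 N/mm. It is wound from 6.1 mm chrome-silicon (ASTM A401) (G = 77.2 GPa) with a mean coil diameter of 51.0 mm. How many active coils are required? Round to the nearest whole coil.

7

N_a = Gd⁴/(8D³k) = (77.2×10³ × 6.1⁴)/(8 × 51.0³ × 14)
    = 1.0689e+08 / 1.48569e+07 = 7.195 → 7 coils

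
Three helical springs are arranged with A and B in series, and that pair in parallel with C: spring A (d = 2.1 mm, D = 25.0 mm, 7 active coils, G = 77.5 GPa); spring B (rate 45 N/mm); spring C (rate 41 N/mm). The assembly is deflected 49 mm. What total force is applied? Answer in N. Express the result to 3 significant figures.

k_A = Gd⁴/(8D³N_a) = (77.5×10³)(2.1⁴)/(8·25.0³·7) = 1.7225 N/mm
Springs A,B series: k_AB = 1/(1/1.7225+1/45) = 1.659 N/mm; parallel with C: k_eq = 1.659+41 = 42.659 N/mm
F = k_eq·δ = 42.659·49 = 2090.3 N

2090 N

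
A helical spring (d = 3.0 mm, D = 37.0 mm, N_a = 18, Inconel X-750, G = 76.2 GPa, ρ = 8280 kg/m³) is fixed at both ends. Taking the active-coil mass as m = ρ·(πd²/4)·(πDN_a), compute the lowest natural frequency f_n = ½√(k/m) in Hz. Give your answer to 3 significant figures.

k = Gd⁴/(8D³N_a) = (76.2×10³)(3.0⁴)/(8·37.0³·18) = 0.8462 N/mm = 846.2 N/m
Wire length L = πDN_a = π·37.0·18 = 2092.3 mm
m = ρ·(πd²/4)·L = 8280 × 7.0686×10⁻⁶ m² × 2.0923 m = 0.12246 kg
f_n = ½√(k/m) = 0.5·√(846.2/0.12246) = 0.5·√(6910.1) = 41.564 Hz

41.6 Hz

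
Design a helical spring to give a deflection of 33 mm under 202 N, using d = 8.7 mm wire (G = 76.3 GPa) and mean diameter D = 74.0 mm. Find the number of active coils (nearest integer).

Required rate k = F/δ = 202/33 = 6.1212 N/mm
N_a = Gd⁴/(8D³k) = (76.3×10³ × 8.7⁴)/(8 × 74.0³ × 6.1212)
    = 4.37121e+08 / 1.98437e+07 = 22.03 → 22 coils

22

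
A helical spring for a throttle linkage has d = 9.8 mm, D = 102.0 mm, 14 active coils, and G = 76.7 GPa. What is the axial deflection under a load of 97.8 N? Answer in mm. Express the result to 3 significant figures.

16.4 mm

k = Gd⁴/(8D³N_a) = (76.7×10³)(9.8⁴)/(8·102.0³·14) = 5.9522 N/mm
δ = F/k = 97.8 / 5.9522 = 16.431 mm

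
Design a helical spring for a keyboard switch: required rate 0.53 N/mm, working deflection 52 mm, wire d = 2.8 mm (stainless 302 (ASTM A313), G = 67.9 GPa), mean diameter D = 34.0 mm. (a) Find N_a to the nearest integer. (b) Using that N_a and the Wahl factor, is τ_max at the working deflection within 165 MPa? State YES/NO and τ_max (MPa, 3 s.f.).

(a) 25 coils; (b) YES, τ_max = 122 MPa

N_a = Gd⁴/(8D³k) = (67.9×10³)(2.8⁴)/(8·34.0³·0.53) = 25.04 → N_a = 25
Actual rate k = Gd⁴/(8D³·25) = 0.53093 N/mm
Working load F = kδ = 0.53093·52 = 27.608 N
C = 34.0/2.8 = 12.1429; K_W = (4C−1)/(4C−4)+0.615/C = 1.1180
τ_max = K_W·8FD/(πd³) = 1.1180·108.89 = 121.73 MPa
τ_max ≤ 165 MPa → acceptable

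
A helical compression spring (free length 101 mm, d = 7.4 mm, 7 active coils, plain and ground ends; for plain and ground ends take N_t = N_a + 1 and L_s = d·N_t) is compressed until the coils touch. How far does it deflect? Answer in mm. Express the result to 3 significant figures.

41.8 mm

N_t = 8; L_s = 7.4·8 = 59.2 mm
δ_solid = L₀ − L_s = 101 − 59.2 = 41.8 mm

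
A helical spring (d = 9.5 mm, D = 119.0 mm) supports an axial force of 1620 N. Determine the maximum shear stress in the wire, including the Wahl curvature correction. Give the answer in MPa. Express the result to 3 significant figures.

Spring index C = D/d = 119.0/9.5 = 12.5263
K_W = (4C−1)/(4C−4) + 0.615/C = 49.105/46.105 + 0.0491 = 1.1142
τ₀ = 8FD/(πd³) = 8·1620·119.0/(π·9.5³) = 1.54224e+06/2693.5 = 572.57 MPa
τ_max = K·τ₀ = 1.1142 × 572.57 = 637.94 MPa

638 MPa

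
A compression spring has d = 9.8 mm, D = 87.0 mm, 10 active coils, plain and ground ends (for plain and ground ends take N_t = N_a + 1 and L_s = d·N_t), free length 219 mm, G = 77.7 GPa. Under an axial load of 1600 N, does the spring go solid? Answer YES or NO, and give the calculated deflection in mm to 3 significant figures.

YES, δ = 118 mm

k = Gd⁴/(8D³N_a) = (77.7×10³)(9.8⁴)/(8·87.0³·10) = 13.604 N/mm
N_t = 11; L_s = 9.8·11 = 107.8 mm; δ_solid = L₀ − L_s = 219 − 107.8 = 111.2 mm
δ = F/k = 1600/13.604 = 117.61 mm
δ ≥ δ_solid → spring goes solid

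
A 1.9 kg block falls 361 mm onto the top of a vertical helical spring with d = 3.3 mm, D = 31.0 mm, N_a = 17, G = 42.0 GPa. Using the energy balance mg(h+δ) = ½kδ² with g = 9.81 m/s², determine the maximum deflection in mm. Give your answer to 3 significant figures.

k = Gd⁴/(8D³N_a) = (42.0×10³)(3.3⁴)/(8·31.0³·17) = 1.2294 N/mm
W = mg = 1.9 × 9.81 = 18.639 N
½kδ² − Wδ − Wh = 0 → δ = (W + √(W² + 2kWh))/k
δ = (18.639 + √(347.41 + 16544))/1.2294 = (18.639 + 129.97)/1.2294 = 120.88 mm

121 mm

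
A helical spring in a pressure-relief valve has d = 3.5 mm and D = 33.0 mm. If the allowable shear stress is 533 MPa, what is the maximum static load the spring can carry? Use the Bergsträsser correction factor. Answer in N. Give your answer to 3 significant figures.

C = D/d = 33.0/3.5 = 9.4286
K_B = (4C+2)/(4C−3) = 39.714/34.714 = 1.1440
τ_max = K·8FD/(πd³) → F_max = τ_allow·πd³/(8DK)
F_max = 533·π·3.5³/(8·33.0·1.1440) = 71793/302.02 = 237.71 N

238 N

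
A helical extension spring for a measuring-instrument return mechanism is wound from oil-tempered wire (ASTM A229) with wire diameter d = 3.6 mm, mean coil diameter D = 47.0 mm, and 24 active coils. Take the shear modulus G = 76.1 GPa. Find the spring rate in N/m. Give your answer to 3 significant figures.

641 N/m

k = Gd⁴/(8D³N_a) = (76.1×10³ × 3.6⁴) / (8 × 47.0³ × 24)
  = 1.27819e+07 / 1.9934e+07 = 0.64121 N/mm = 641.21 N/m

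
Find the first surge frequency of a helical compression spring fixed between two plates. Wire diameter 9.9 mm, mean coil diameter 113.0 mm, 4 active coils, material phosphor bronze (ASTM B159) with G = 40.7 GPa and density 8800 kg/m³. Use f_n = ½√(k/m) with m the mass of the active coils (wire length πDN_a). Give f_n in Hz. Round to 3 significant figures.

k = Gd⁴/(8D³N_a) = (40.7×10³)(9.9⁴)/(8·113.0³·4) = 8.4674 N/mm = 8467.4 N/m
Wire length L = πDN_a = π·113.0·4 = 1420 mm
m = ρ·(πd²/4)·L = 8800 × 76.977×10⁻⁶ m² × 1.42 m = 0.9619 kg
f_n = ½√(k/m) = 0.5·√(8467.4/0.9619) = 0.5·√(8802.8) = 46.911 Hz

46.9 Hz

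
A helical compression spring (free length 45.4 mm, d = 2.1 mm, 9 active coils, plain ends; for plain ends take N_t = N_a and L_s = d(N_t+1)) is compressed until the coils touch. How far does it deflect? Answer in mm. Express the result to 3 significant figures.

24.4 mm

N_t = 9; L_s = 2.1·10 = 21 mm
δ_solid = L₀ − L_s = 45.4 − 21 = 24.4 mm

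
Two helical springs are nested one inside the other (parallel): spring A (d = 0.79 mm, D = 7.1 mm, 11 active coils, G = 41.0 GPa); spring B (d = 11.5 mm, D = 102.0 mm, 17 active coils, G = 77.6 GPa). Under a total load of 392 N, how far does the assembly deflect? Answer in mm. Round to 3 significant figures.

k_A = Gd⁴/(8D³N_a) = (41.0×10³)(0.79⁴)/(8·7.1³·11) = 0.50703 N/mm
k_B = Gd⁴/(8D³N_a) = (77.6×10³)(11.5⁴)/(8·102.0³·17) = 9.404 N/mm
Parallel: k_eq = 0.50703 + 9.404 = 9.9111 N/mm
δ = F/k_eq = 392/9.9111 = 39.552 mm

39.6 mm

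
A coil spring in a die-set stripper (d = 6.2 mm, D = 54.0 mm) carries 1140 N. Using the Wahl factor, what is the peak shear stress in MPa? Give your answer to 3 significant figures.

Spring index C = D/d = 54.0/6.2 = 8.7097
K_W = (4C−1)/(4C−4) + 0.615/C = 33.839/30.839 + 0.0706 = 1.1679
τ₀ = 8FD/(πd³) = 8·1140·54.0/(π·6.2³) = 492480/748.73 = 657.75 MPa
τ_max = K·τ₀ = 1.1679 × 657.75 = 768.19 MPa

768 MPa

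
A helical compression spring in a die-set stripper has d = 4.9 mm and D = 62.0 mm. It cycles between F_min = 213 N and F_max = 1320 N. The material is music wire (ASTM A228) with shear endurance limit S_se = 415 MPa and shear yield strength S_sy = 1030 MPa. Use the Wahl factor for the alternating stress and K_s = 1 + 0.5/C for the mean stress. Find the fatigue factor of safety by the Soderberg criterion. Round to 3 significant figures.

C = D/d = 62.0/4.9 = 12.6531; K_W = (4C−1)/(4C−4)+0.615/C = 1.1130; K_s = 1+0.5/C = 1.0395
F_a = (F_max−F_min)/2 = 553.5 N; F_m = (F_max+F_min)/2 = 766.5 N
τ_a = K_W·8F_aD/(πd³) = 1.1130 × 742.78 = 826.69 MPa
τ_m = K_s·8F_mD/(πd³) = 1.0395 × 1028.6 = 1069.3 MPa
Soderberg: 1/n_f = τ_a/S_se + τ_m/S_sy = 826.69/415 + 1069.3/1030 = 1.99203 + 1.03813 = 3.0302
n_f = 1/3.0302 = 0.33

0.330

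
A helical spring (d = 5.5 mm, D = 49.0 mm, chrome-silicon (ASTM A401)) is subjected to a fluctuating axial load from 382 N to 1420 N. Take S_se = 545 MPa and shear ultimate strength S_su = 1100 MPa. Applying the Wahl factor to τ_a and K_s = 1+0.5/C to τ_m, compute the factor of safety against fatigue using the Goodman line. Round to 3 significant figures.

0.676

C = D/d = 49.0/5.5 = 8.9091; K_W = (4C−1)/(4C−4)+0.615/C = 1.1639; K_s = 1+0.5/C = 1.0561
F_a = (F_max−F_min)/2 = 519 N; F_m = (F_max+F_min)/2 = 901 N
τ_a = K_W·8F_aD/(πd³) = 1.1639 × 389.24 = 453.02 MPa
τ_m = K_s·8F_mD/(πd³) = 1.0561 × 675.73 = 713.65 MPa
Goodman: 1/n_f = τ_a/S_se + τ_m/S_su = 453.02/545 + 713.65/1100 = 0.83123 + 0.64878 = 1.48
n_f = 1/1.48 = 0.6757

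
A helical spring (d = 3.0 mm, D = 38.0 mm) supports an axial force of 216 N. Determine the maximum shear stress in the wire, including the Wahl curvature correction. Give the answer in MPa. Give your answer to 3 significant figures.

Spring index C = D/d = 38.0/3.0 = 12.6667
K_W = (4C−1)/(4C−4) + 0.615/C = 49.667/46.667 + 0.0486 = 1.1128
τ₀ = 8FD/(πd³) = 8·216·38.0/(π·3.0³) = 65664/84.823 = 774.13 MPa
τ_max = K·τ₀ = 1.1128 × 774.13 = 861.48 MPa

861 MPa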